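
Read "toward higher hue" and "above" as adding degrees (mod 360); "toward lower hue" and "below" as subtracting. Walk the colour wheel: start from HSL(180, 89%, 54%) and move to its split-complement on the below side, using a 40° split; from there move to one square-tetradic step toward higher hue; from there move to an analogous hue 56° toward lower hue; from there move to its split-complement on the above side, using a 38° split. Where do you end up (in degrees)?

212°

split-comp 40° ↓ +140°: 180 + 140 = 320°
square ↑ +90°: 320 + 90 = 410 → 410 − 360 = 50°
analog 56° ↓ −56°: 50 − 56 = -6 → -6 + 360 = 354°
split-comp 38° ↑ +218°: 354 + 218 = 572 → 572 − 360 = 212°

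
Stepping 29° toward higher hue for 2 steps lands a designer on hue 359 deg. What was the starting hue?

301°

2 steps of 29° (toward higher hue) give a net shift of +58°.
Start = end − shift: 359 − 58 = 301°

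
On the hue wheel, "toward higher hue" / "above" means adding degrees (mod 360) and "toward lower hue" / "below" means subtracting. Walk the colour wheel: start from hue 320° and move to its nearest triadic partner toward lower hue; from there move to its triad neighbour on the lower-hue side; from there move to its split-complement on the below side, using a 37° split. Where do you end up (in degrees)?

320 − 120 = 200°   (triadic ↓)
200 − 120 = 80°   (triadic ↓)
80 + 143 = 223°   (split-comp 37° ↓)

223°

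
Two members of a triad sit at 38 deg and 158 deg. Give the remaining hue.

278°

A triad spaces three hues 120° apart.
The full set is {38°, 158°, 278°}.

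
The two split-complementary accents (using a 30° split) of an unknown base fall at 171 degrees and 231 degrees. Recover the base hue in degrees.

The accents sit 30° either side of the complement, so the complement is their short-arc midpoint on the wheel.
Short-arc midpoint of 171° and 231°: 201°.
Base is 180° from the complement: 201 − 180 = 21°

21°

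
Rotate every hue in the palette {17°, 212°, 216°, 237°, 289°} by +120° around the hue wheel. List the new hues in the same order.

137°, 332°, 336°, 357°, 49°

17 + 120 = 137°
212 + 120 = 332°
216 + 120 = 336°
237 + 120 = 357°
289 + 120 = 409 → 409 − 360 = 49°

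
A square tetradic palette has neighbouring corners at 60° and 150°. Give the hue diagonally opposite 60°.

240°

A square tetradic scheme places four hues 90° apart; opposite corners are 180° apart.
60 + 180 = 240°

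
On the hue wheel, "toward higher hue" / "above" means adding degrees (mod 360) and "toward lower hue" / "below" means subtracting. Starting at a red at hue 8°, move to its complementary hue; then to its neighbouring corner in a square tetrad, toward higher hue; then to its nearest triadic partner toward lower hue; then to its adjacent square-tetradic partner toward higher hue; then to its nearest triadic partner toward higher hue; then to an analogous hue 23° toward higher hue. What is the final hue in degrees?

31°

8 + 180 = 188°   (complement)
188 + 90 = 278°   (square ↑)
278 − 120 = 158°   (triadic ↓)
158 + 90 = 248°   (square ↑)
248 + 120 = 368 → 368 − 360 = 8°   (triadic ↑)
8 + 23 = 31°   (analog 23° ↑)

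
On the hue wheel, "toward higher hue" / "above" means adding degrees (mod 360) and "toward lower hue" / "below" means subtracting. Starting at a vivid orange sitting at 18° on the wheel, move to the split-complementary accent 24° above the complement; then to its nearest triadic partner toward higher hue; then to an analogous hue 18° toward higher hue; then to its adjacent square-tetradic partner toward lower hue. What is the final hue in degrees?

split-comp 24° ↑ +204°: 18 + 204 = 222°
triadic ↑ +120°: 222 + 120 = 342°
analog 18° ↑ +18°: 342 + 18 = 360 → 360 − 360 = 0°
square ↓ −90°: 0 − 90 = -90 → -90 + 360 = 270°

270°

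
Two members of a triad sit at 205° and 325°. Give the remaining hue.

85°

A triad spaces three hues 120° apart.
The full set is {85°, 205°, 325°}.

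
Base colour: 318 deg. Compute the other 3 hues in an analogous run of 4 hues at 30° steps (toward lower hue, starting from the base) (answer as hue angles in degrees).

Analogous hues sit every 30° along the wheel.
318 − 30 = 288°
318 − 60 = 258°
318 − 90 = 228°

288°, 258° and 228°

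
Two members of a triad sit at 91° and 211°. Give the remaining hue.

331°

A triad spaces three hues 120° apart.
The full set is {91°, 211°, 331°}.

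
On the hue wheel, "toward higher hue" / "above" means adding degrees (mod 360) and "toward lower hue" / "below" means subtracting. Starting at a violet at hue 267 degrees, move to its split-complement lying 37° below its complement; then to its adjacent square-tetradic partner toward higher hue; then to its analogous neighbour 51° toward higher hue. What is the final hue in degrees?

191°

split-comp 37° ↓ +143°: 267 + 143 = 410 → 410 − 360 = 50°
square ↑ +90°: 50 + 90 = 140°
analog 51° ↑ +51°: 140 + 51 = 191°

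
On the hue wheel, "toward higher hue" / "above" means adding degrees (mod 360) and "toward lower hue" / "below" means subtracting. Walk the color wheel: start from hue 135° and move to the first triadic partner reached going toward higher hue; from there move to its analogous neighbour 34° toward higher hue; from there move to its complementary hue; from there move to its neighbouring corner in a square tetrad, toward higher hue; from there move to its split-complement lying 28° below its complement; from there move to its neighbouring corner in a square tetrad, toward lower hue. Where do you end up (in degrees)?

261°

triadic ↑ +120°: 135 + 120 = 255°
analog 34° ↑ +34°: 255 + 34 = 289°
complement +180°: 289 + 180 = 469 → 469 − 360 = 109°
square ↑ +90°: 109 + 90 = 199°
split-comp 28° ↓ +152°: 199 + 152 = 351°
square ↓ −90°: 351 − 90 = 261°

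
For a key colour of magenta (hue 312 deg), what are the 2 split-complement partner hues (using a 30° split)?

102° and 162°

Complement of 312 deg: 312 + 180 = 492 → 492 − 360 = 132°
132 − 30 = 102°
132 + 30 = 162°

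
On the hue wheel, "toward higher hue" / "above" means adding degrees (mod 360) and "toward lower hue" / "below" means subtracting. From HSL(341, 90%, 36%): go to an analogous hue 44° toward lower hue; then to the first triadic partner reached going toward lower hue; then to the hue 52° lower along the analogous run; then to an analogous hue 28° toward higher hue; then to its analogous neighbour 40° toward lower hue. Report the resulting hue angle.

analog 44° ↓ −44°: 341 − 44 = 297°
triadic ↓ −120°: 297 − 120 = 177°
analog 52° ↓ −52°: 177 − 52 = 125°
analog 28° ↑ +28°: 125 + 28 = 153°
analog 40° ↓ −40°: 153 − 40 = 113°

113°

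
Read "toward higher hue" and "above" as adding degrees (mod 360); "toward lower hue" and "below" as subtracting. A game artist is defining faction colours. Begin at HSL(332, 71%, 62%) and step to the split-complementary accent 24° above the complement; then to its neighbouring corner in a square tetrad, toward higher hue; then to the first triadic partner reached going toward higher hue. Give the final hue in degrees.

split-comp 24° ↑ +204°: 332 + 204 = 536 → 536 − 360 = 176°
square ↑ +90°: 176 + 90 = 266°
triadic ↑ +120°: 266 + 120 = 386 → 386 − 360 = 26°

26°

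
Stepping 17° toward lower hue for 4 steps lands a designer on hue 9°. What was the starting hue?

77°

4 steps of 17° (toward lower hue) give a net shift of −68°.
Start = end − shift: 9 + 68 = 77°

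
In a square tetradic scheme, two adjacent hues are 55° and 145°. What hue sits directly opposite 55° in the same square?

A square tetradic scheme places four hues 90° apart; opposite corners are 180° apart.
55 + 180 = 235°

235°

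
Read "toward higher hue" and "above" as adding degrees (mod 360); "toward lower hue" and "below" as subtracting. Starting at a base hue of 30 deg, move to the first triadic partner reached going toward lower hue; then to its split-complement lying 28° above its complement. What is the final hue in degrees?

118°

30 − 120 = -90 → -90 + 360 = 270°   (triadic ↓)
270 + 208 = 478 → 478 − 360 = 118°   (split-comp 28° ↑)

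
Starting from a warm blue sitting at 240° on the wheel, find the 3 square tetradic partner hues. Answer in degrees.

A square tetradic scheme places four hues every 90°.
240 + 90 = 330°
240 + 180 = 420 → 420 − 360 = 60°
240 + 270 = 510 → 510 − 360 = 150°

330°, 60°, and 150°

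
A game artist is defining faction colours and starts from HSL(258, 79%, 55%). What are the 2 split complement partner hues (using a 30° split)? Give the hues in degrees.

Split-complementary hues sit 30° either side of the complement.
Complement of 258°: 258 + 180 = 438 → 438 − 360 = 78°
78 − 30 = 48°
78 + 30 = 108°

48° and 108°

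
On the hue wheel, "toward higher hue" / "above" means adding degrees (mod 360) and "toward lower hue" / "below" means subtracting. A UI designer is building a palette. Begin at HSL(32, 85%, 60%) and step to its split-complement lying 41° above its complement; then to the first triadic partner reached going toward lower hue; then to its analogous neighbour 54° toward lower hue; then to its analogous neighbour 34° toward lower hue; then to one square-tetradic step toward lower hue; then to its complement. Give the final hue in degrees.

split-comp 41° ↑ +221°: 32 + 221 = 253°
triadic ↓ −120°: 253 − 120 = 133°
analog 54° ↓ −54°: 133 − 54 = 79°
analog 34° ↓ −34°: 79 − 34 = 45°
square ↓ −90°: 45 − 90 = -45 → -45 + 360 = 315°
complement +180°: 315 + 180 = 495 → 495 − 360 = 135°

135°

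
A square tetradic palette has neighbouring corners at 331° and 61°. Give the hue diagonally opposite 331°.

A square tetradic scheme places four hues 90° apart; opposite corners are 180° apart.
331 + 180 = 511 → 511 − 360 = 151°

151°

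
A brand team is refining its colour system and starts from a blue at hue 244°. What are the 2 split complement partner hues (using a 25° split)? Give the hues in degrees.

39° and 89°

Complement of 244°: 244 + 180 = 424 → 424 − 360 = 64°
64 − 25 = 39°
64 + 25 = 89°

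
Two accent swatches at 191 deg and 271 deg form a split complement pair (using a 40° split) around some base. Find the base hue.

The accents sit 40° either side of the complement, so the complement is their short-arc midpoint on the wheel.
Short-arc midpoint of 191° and 271°: 231°.
Base is 180° from the complement: 231 − 180 = 51°

51°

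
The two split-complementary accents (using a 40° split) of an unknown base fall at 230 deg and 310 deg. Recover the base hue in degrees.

The accents sit 40° either side of the complement, so the complement is their short-arc midpoint on the wheel.
Short-arc midpoint of 230° and 310°: 270°.
Base is 180° from the complement: 270 − 180 = 90°

90°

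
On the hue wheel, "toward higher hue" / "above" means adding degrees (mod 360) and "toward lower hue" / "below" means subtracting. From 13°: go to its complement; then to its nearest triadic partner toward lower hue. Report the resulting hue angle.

complement +180°: 13 + 180 = 193°
triadic ↓ −120°: 193 − 120 = 73°

73°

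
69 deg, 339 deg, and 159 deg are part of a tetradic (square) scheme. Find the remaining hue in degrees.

A square tetradic scheme places four hues every 90°.
The full set through 69° is {69°, 159°, 249°, 339°}.
Given {69°, 159°, 339°}, the missing hue is 249°.

249°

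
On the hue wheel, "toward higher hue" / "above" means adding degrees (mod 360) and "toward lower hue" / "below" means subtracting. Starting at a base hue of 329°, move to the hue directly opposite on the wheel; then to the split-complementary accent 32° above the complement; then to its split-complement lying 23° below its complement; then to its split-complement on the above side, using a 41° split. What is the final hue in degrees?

+180° (complement): 329 + 180 = 509 → 509 − 360 = 149°
+212° (split-comp 32° ↑): 149 + 212 = 361 → 361 − 360 = 1°
+157° (split-comp 23° ↓): 1 + 157 = 158°
+221° (split-comp 41° ↑): 158 + 221 = 379 → 379 − 360 = 19°

19°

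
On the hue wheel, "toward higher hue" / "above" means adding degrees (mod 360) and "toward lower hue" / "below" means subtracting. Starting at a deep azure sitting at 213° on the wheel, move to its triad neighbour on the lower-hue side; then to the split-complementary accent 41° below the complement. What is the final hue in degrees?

232°

213 − 120 = 93°   (triadic ↓)
93 + 139 = 232°   (split-comp 41° ↓)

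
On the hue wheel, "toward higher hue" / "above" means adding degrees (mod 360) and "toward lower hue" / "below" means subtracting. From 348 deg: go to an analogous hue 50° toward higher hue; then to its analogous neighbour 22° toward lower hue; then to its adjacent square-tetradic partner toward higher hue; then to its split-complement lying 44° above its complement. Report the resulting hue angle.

348 + 50 = 398 → 398 − 360 = 38°   (analog 50° ↑)
38 − 22 = 16°   (analog 22° ↓)
16 + 90 = 106°   (square ↑)
106 + 224 = 330°   (split-comp 44° ↑)

330°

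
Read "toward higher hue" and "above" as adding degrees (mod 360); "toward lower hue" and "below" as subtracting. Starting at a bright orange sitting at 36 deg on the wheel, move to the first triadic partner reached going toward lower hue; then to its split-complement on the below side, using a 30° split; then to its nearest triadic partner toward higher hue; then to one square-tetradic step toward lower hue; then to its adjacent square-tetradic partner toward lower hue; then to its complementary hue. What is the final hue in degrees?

186°

36 − 120 = -84 → -84 + 360 = 276°   (triadic ↓)
276 + 150 = 426 → 426 − 360 = 66°   (split-comp 30° ↓)
66 + 120 = 186°   (triadic ↑)
186 − 90 = 96°   (square ↓)
96 − 90 = 6°   (square ↓)
6 + 180 = 186°   (complement)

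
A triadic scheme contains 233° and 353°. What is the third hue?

A triad spaces three hues 120° apart.
The full set is {113°, 233°, 353°}.

113°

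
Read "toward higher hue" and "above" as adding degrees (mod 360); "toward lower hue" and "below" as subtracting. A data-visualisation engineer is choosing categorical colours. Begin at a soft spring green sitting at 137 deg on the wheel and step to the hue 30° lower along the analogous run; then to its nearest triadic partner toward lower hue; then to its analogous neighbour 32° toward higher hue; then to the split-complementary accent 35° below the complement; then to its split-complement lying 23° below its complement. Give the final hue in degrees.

321°

analog 30° ↓ −30°: 137 − 30 = 107°
triadic ↓ −120°: 107 − 120 = -13 → -13 + 360 = 347°
analog 32° ↑ +32°: 347 + 32 = 379 → 379 − 360 = 19°
split-comp 35° ↓ +145°: 19 + 145 = 164°
split-comp 23° ↓ +157°: 164 + 157 = 321°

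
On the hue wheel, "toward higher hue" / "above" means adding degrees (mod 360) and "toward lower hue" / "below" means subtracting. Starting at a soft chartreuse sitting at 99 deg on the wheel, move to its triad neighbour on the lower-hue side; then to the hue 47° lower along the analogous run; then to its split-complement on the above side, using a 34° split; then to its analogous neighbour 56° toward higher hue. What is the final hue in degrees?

99 − 120 = -21 → -21 + 360 = 339°   (triadic ↓)
339 − 47 = 292°   (analog 47° ↓)
292 + 214 = 506 → 506 − 360 = 146°   (split-comp 34° ↑)
146 + 56 = 202°   (analog 56° ↑)

202°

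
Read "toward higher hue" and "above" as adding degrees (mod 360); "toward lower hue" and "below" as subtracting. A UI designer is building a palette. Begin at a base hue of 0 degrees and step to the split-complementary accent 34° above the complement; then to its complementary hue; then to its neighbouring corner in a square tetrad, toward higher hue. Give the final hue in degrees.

124°

+214° (split-comp 34° ↑): 0 + 214 = 214°
+180° (complement): 214 + 180 = 394 → 394 − 360 = 34°
+90° (square ↑): 34 + 90 = 124°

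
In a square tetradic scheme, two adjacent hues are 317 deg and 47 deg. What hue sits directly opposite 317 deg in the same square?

137°

A square tetradic scheme places four hues 90° apart; opposite corners are 180° apart.
317 + 180 = 497 → 497 − 360 = 137°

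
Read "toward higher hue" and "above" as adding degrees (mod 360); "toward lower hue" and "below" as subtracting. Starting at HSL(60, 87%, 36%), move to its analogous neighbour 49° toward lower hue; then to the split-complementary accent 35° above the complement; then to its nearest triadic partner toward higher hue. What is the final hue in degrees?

−49° (analog 49° ↓): 60 − 49 = 11°
+215° (split-comp 35° ↑): 11 + 215 = 226°
+120° (triadic ↑): 226 + 120 = 346°

346°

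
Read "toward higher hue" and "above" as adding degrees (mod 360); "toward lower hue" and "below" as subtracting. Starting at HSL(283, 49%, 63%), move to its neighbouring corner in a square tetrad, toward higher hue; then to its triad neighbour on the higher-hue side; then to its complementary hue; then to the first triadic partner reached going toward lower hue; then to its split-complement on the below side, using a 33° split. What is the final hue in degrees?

340°

square ↑ +90°: 283 + 90 = 373 → 373 − 360 = 13°
triadic ↑ +120°: 13 + 120 = 133°
complement +180°: 133 + 180 = 313°
triadic ↓ −120°: 313 − 120 = 193°
split-comp 33° ↓ +147°: 193 + 147 = 340°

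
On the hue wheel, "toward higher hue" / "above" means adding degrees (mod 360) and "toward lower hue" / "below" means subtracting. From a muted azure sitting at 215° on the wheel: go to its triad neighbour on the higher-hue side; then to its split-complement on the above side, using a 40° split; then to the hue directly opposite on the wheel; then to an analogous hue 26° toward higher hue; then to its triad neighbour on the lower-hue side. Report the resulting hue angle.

+120° (triadic ↑): 215 + 120 = 335°
+220° (split-comp 40° ↑): 335 + 220 = 555 → 555 − 360 = 195°
+180° (complement): 195 + 180 = 375 → 375 − 360 = 15°
+26° (analog 26° ↑): 15 + 26 = 41°
−120° (triadic ↓): 41 − 120 = -79 → -79 + 360 = 281°

281°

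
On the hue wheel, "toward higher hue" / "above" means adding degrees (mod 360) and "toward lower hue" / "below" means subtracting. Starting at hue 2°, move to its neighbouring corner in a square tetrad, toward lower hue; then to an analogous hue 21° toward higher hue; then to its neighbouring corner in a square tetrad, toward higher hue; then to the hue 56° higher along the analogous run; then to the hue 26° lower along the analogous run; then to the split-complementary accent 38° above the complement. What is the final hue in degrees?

271°

square ↓ −90°: 2 − 90 = -88 → -88 + 360 = 272°
analog 21° ↑ +21°: 272 + 21 = 293°
square ↑ +90°: 293 + 90 = 383 → 383 − 360 = 23°
analog 56° ↑ +56°: 23 + 56 = 79°
analog 26° ↓ −26°: 79 − 26 = 53°
split-comp 38° ↑ +218°: 53 + 218 = 271°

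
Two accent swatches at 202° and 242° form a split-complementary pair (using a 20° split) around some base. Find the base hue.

42°

The accents sit 20° either side of the complement, so the complement is their short-arc midpoint on the wheel.
Short-arc midpoint of 202° and 242°: 222°.
Base is 180° from the complement: 222 − 180 = 42°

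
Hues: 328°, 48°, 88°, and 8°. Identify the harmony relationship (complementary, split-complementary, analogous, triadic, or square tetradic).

analogous

Sort the hues: 8°, 48°, 88°, 328°.
Successive gaps around the wheel: 40°, 40°, 240°, 40°.
A run of hues at equal small steps (40°) with one large closing gap is an analogous group.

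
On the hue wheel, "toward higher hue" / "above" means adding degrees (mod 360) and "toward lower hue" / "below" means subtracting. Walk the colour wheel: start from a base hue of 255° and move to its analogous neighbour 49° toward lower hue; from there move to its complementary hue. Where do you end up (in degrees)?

26°

255 − 49 = 206°   (analog 49° ↓)
206 + 180 = 386 → 386 − 360 = 26°   (complement)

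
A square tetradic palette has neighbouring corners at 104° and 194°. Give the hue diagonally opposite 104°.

284°

A square tetradic scheme places four hues 90° apart; opposite corners are 180° apart.
104 + 180 = 284°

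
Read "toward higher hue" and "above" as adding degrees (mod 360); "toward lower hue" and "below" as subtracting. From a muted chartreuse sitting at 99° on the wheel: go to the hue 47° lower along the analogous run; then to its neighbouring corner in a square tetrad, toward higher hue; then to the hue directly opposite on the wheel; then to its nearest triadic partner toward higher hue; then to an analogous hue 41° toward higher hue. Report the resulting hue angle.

123°

analog 47° ↓ −47°: 99 − 47 = 52°
square ↑ +90°: 52 + 90 = 142°
complement +180°: 142 + 180 = 322°
triadic ↑ +120°: 322 + 120 = 442 → 442 − 360 = 82°
analog 41° ↑ +41°: 82 + 41 = 123°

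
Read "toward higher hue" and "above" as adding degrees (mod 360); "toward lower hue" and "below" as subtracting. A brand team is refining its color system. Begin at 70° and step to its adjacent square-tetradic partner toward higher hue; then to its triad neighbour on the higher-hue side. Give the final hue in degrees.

square ↑ +90°: 70 + 90 = 160°
triadic ↑ +120°: 160 + 120 = 280°

280°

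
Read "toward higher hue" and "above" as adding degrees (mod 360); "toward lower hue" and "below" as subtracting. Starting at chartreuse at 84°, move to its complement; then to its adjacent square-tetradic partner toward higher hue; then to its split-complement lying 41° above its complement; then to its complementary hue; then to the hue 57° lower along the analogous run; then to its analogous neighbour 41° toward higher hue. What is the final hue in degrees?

19°

complement +180°: 84 + 180 = 264°
square ↑ +90°: 264 + 90 = 354°
split-comp 41° ↑ +221°: 354 + 221 = 575 → 575 − 360 = 215°
complement +180°: 215 + 180 = 395 → 395 − 360 = 35°
analog 57° ↓ −57°: 35 − 57 = -22 → -22 + 360 = 338°
analog 41° ↑ +41°: 338 + 41 = 379 → 379 − 360 = 19°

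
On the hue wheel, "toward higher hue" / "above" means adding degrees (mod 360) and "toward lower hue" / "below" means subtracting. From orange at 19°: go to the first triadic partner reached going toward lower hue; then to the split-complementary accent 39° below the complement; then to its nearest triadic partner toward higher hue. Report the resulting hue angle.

160°

19 − 120 = -101 → -101 + 360 = 259°   (triadic ↓)
259 + 141 = 400 → 400 − 360 = 40°   (split-comp 39° ↓)
40 + 120 = 160°   (triadic ↑)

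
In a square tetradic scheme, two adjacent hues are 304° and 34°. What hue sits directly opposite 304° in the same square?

A square tetradic scheme places four hues 90° apart; opposite corners are 180° apart.
304 + 180 = 484 → 484 − 360 = 124°

124°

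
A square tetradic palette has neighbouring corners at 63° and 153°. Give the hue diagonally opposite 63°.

A square tetradic scheme places four hues 90° apart; opposite corners are 180° apart.
63 + 180 = 243°

243°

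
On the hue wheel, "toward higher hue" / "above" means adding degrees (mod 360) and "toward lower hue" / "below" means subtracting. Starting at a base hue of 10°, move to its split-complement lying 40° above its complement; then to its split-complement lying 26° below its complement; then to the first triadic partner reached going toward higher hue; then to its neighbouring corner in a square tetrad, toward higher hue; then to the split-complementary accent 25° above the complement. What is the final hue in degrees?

10 + 220 = 230°   (split-comp 40° ↑)
230 + 154 = 384 → 384 − 360 = 24°   (split-comp 26° ↓)
24 + 120 = 144°   (triadic ↑)
144 + 90 = 234°   (square ↑)
234 + 205 = 439 → 439 − 360 = 79°   (split-comp 25° ↑)

79°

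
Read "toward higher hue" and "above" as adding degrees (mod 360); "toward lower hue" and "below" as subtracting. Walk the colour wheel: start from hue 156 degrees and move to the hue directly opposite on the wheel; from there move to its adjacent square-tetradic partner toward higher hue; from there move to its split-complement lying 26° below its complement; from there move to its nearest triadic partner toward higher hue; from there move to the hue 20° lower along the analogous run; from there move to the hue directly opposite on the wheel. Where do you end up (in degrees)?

complement +180°: 156 + 180 = 336°
square ↑ +90°: 336 + 90 = 426 → 426 − 360 = 66°
split-comp 26° ↓ +154°: 66 + 154 = 220°
triadic ↑ +120°: 220 + 120 = 340°
analog 20° ↓ −20°: 340 − 20 = 320°
complement +180°: 320 + 180 = 500 → 500 − 360 = 140°

140°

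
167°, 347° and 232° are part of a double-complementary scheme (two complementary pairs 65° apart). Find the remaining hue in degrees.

A rectangular tetradic uses two complementary pairs 65° apart: offsets 0°, 65°, 180°, 245°.
Among {167°, 232°, 347°}, 167° and 347° are a 180° pair.
The remaining hue 232° needs its own complement: 232 + 180 = 412 → 412 − 360 = 52°

52°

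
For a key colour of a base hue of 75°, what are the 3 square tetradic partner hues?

A square tetradic scheme places four hues every 90°.
75 + 90 = 165°
75 + 180 = 255°
75 + 270 = 345°

165°, 255° and 345°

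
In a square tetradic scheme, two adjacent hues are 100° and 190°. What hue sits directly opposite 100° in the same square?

A square tetradic scheme places four hues 90° apart; opposite corners are 180° apart.
100 + 180 = 280°

280°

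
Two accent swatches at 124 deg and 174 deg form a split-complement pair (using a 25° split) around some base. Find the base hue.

329°

The accents sit 25° either side of the complement, so the complement is their short-arc midpoint on the wheel.
Short-arc midpoint of 124° and 174°: 149°.
Base is 180° from the complement: 149 − 180 = -31 → -31 + 360 = 329°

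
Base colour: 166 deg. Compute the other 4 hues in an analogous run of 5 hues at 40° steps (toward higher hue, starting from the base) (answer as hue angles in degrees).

166 + 40 = 206°
166 + 80 = 246°
166 + 120 = 286°
166 + 160 = 326°

206°, 246°, 286° and 326°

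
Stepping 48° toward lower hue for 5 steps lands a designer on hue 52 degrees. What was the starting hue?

292°

5 steps of 48° (toward lower hue) give a net shift of −240°.
Start = end − shift: 52 + 240 = 292°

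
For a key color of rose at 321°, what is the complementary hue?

The complement sits 180° across the wheel.
321 + 180 = 501 → 501 − 360 = 141°

141°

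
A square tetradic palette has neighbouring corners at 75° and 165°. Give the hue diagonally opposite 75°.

A square tetradic scheme places four hues 90° apart; opposite corners are 180° apart.
75 + 180 = 255°

255°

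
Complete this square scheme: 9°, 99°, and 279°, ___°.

189°

A square tetradic scheme places four hues every 90°.
The full set through 9° is {9°, 99°, 189°, 279°}.
Given {9°, 99°, 279°}, the missing hue is 189°.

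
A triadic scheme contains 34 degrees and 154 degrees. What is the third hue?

A triad spaces three hues 120° apart.
The full set is {34°, 154°, 274°}.

274°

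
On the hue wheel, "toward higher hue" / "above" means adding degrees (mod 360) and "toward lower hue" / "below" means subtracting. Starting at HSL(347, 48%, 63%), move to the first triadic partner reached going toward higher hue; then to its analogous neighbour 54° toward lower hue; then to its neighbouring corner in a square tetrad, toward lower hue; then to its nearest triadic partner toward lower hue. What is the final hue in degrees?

triadic ↑ +120°: 347 + 120 = 467 → 467 − 360 = 107°
analog 54° ↓ −54°: 107 − 54 = 53°
square ↓ −90°: 53 − 90 = -37 → -37 + 360 = 323°
triadic ↓ −120°: 323 − 120 = 203°

203°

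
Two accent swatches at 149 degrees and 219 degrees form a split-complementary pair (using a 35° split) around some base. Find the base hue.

The accents sit 35° either side of the complement, so the complement is their short-arc midpoint on the wheel.
Short-arc midpoint of 149° and 219°: 184°.
Base is 180° from the complement: 184 − 180 = 4°

4°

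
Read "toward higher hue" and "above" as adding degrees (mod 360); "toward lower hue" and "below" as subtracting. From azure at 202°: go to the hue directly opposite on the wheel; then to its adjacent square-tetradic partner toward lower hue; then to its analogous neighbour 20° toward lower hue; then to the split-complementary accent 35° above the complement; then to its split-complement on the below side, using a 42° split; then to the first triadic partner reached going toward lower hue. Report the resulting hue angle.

145°

+180° (complement): 202 + 180 = 382 → 382 − 360 = 22°
−90° (square ↓): 22 − 90 = -68 → -68 + 360 = 292°
−20° (analog 20° ↓): 292 − 20 = 272°
+215° (split-comp 35° ↑): 272 + 215 = 487 → 487 − 360 = 127°
+138° (split-comp 42° ↓): 127 + 138 = 265°
−120° (triadic ↓): 265 − 120 = 145°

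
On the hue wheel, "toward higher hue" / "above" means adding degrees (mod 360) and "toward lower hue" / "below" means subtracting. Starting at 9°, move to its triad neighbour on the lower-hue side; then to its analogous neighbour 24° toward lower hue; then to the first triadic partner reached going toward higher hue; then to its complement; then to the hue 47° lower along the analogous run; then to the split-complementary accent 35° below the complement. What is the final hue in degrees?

263°

triadic ↓ −120°: 9 − 120 = -111 → -111 + 360 = 249°
analog 24° ↓ −24°: 249 − 24 = 225°
triadic ↑ +120°: 225 + 120 = 345°
complement +180°: 345 + 180 = 525 → 525 − 360 = 165°
analog 47° ↓ −47°: 165 − 47 = 118°
split-comp 35° ↓ +145°: 118 + 145 = 263°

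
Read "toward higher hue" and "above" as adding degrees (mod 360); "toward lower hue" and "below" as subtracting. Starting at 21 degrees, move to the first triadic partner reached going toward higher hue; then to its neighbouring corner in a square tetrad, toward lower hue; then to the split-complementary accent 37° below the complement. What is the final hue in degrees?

triadic ↑ +120°: 21 + 120 = 141°
square ↓ −90°: 141 − 90 = 51°
split-comp 37° ↓ +143°: 51 + 143 = 194°

194°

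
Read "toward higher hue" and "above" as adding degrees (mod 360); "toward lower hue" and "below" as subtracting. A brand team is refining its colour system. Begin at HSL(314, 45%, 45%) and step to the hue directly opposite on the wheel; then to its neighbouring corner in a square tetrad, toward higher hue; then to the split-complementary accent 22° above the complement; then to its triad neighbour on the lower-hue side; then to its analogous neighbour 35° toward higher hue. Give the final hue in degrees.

314 + 180 = 494 → 494 − 360 = 134°   (complement)
134 + 90 = 224°   (square ↑)
224 + 202 = 426 → 426 − 360 = 66°   (split-comp 22° ↑)
66 − 120 = -54 → -54 + 360 = 306°   (triadic ↓)
306 + 35 = 341°   (analog 35° ↑)

341°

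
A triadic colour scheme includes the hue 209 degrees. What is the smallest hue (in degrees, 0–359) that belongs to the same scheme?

89°

A triad places three hues 120° apart.
The full set through 209° is {89°, 209°, 329°}.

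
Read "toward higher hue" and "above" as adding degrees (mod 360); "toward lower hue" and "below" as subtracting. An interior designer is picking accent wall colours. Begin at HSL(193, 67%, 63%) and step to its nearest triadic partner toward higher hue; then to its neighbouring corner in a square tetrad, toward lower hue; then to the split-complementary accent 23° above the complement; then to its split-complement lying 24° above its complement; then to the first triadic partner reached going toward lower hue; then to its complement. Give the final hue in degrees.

330°

triadic ↑ +120°: 193 + 120 = 313°
square ↓ −90°: 313 − 90 = 223°
split-comp 23° ↑ +203°: 223 + 203 = 426 → 426 − 360 = 66°
split-comp 24° ↑ +204°: 66 + 204 = 270°
triadic ↓ −120°: 270 − 120 = 150°
complement +180°: 150 + 180 = 330°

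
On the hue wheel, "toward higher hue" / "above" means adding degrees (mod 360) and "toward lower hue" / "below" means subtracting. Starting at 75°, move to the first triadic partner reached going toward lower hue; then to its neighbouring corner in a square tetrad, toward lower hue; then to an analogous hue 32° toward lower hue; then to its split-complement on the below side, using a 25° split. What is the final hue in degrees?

−120° (triadic ↓): 75 − 120 = -45 → -45 + 360 = 315°
−90° (square ↓): 315 − 90 = 225°
−32° (analog 32° ↓): 225 − 32 = 193°
+155° (split-comp 25° ↓): 193 + 155 = 348°

348°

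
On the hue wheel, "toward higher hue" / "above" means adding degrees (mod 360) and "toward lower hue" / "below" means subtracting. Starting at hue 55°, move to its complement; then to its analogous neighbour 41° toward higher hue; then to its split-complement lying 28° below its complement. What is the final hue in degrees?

68°

complement +180°: 55 + 180 = 235°
analog 41° ↑ +41°: 235 + 41 = 276°
split-comp 28° ↓ +152°: 276 + 152 = 428 → 428 − 360 = 68°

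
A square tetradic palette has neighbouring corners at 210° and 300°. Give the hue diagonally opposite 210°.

30°

A square tetradic scheme places four hues 90° apart; opposite corners are 180° apart.
210 + 180 = 390 → 390 − 360 = 30°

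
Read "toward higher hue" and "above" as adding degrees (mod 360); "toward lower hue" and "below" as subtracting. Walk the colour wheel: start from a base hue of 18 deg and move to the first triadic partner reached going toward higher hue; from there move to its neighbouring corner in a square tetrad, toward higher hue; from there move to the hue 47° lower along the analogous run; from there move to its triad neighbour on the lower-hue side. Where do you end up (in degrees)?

+120° (triadic ↑): 18 + 120 = 138°
+90° (square ↑): 138 + 90 = 228°
−47° (analog 47° ↓): 228 − 47 = 181°
−120° (triadic ↓): 181 − 120 = 61°

61°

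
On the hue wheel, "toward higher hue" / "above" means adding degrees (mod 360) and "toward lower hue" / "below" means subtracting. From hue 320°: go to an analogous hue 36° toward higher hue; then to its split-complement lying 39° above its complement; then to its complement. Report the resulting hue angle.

analog 36° ↑ +36°: 320 + 36 = 356°
split-comp 39° ↑ +219°: 356 + 219 = 575 → 575 − 360 = 215°
complement +180°: 215 + 180 = 395 → 395 − 360 = 35°

35°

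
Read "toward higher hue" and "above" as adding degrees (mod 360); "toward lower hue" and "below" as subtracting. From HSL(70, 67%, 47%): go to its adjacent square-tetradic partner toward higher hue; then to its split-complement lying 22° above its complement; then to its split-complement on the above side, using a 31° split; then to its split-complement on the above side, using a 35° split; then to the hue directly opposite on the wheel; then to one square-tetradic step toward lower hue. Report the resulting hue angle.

158°

70 + 90 = 160°   (square ↑)
160 + 202 = 362 → 362 − 360 = 2°   (split-comp 22° ↑)
2 + 211 = 213°   (split-comp 31° ↑)
213 + 215 = 428 → 428 − 360 = 68°   (split-comp 35° ↑)
68 + 180 = 248°   (complement)
248 − 90 = 158°   (square ↓)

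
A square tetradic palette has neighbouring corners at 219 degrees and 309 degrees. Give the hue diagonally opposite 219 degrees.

A square tetradic scheme places four hues 90° apart; opposite corners are 180° apart.
219 + 180 = 399 → 399 − 360 = 39°

39°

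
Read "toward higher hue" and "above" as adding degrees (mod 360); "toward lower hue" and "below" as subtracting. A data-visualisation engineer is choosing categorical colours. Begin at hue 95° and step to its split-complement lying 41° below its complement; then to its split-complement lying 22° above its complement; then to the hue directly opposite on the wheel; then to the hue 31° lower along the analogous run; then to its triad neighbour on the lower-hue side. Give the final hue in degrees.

split-comp 41° ↓ +139°: 95 + 139 = 234°
split-comp 22° ↑ +202°: 234 + 202 = 436 → 436 − 360 = 76°
complement +180°: 76 + 180 = 256°
analog 31° ↓ −31°: 256 − 31 = 225°
triadic ↓ −120°: 225 − 120 = 105°

105°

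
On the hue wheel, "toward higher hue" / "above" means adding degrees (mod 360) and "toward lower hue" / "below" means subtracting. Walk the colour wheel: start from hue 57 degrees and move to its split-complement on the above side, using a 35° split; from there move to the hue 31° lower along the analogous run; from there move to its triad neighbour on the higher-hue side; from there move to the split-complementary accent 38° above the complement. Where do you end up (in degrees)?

219°

57 + 215 = 272°   (split-comp 35° ↑)
272 − 31 = 241°   (analog 31° ↓)
241 + 120 = 361 → 361 − 360 = 1°   (triadic ↑)
1 + 218 = 219°   (split-comp 38° ↑)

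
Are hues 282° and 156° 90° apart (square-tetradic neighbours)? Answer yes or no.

no

Angular distance: |282 − 156| = 126 = 126°.
90° apart (square-tetradic neighbours) requires 90°.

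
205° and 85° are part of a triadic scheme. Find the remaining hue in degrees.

325°

A triad places three hues 120° apart.
The full set through 85° is {85°, 205°, 325°}.
Given {85°, 205°}, the missing hue is 325°.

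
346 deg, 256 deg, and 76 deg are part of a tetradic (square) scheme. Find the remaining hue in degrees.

166°

A square tetradic scheme places four hues every 90°.
The full set through 76° is {76°, 166°, 256°, 346°}.
Given {76°, 256°, 346°}, the missing hue is 166°.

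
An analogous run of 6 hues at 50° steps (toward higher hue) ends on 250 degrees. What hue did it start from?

0°

5 steps of 50° (toward higher hue) give a net shift of +250°.
Start = end − shift: 250 − 250 = 0°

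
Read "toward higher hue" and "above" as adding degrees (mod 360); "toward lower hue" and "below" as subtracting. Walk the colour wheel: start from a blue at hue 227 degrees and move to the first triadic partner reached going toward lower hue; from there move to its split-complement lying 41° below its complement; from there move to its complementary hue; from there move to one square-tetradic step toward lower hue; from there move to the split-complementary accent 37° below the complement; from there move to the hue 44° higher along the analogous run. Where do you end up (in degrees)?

163°

−120° (triadic ↓): 227 − 120 = 107°
+139° (split-comp 41° ↓): 107 + 139 = 246°
+180° (complement): 246 + 180 = 426 → 426 − 360 = 66°
−90° (square ↓): 66 − 90 = -24 → -24 + 360 = 336°
+143° (split-comp 37° ↓): 336 + 143 = 479 → 479 − 360 = 119°
+44° (analog 44° ↑): 119 + 44 = 163°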